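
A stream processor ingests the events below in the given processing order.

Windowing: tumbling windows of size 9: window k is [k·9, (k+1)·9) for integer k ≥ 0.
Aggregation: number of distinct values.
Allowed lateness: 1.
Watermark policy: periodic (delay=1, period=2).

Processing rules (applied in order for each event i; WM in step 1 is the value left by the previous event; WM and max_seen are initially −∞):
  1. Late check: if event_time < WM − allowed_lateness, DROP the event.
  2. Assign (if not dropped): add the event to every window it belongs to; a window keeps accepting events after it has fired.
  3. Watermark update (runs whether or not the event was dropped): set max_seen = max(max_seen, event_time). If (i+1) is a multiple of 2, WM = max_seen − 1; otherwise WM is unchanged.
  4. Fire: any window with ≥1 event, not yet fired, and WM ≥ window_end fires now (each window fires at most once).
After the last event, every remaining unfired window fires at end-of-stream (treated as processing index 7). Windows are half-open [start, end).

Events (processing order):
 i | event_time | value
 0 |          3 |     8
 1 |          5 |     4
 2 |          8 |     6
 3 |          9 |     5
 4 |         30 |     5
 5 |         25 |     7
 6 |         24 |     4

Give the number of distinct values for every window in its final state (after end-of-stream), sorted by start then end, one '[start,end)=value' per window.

[0,9)=3 [9,18)=1 [18,27)=1 [27,36)=1

i=0 t=3 v=8: → [0,9); WM=−∞
i=1 t=5 v=4: → [0,9); WM=4
i=2 t=8 v=6: → [0,9); WM=4
i=3 t=9 v=5: → [9,18); WM=8
i=4 t=30 v=5: → [27,36); WM=8
i=5 t=25 v=7: → [18,27); WM=29; [0,9) fires=3 [9,18) fires=1 [18,27) fires=1
i=6 t=24 v=4: DROP (t<29-1); WM=29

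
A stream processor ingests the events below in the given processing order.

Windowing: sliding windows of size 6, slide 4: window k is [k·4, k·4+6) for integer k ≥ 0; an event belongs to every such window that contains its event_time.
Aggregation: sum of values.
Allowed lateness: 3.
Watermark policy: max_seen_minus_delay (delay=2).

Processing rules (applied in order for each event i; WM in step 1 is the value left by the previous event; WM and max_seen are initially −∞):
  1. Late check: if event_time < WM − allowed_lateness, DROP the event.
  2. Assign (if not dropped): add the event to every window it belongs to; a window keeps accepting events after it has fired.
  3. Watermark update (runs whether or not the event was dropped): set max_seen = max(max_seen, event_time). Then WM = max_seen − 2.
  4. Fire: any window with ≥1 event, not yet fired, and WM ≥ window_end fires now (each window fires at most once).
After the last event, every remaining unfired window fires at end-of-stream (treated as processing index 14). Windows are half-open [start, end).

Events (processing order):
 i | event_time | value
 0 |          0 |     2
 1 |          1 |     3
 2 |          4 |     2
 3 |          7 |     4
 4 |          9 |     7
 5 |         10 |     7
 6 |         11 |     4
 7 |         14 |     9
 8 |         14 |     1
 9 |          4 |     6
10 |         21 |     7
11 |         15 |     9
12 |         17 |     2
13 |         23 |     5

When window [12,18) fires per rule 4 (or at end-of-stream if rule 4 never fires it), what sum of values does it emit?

i=0 t=0 v=2: → [0,6); WM=-2
i=1 t=1 v=3: → [0,6); WM=-1
i=2 t=4 v=2: → [4,10),[0,6); WM=2
i=3 t=7 v=4: → [4,10); WM=5
i=4 t=9 v=7: → [8,14),[4,10); WM=7; [0,6) fires=7
i=5 t=10 v=7: → [8,14); WM=8
i=6 t=11 v=4: → [8,14); WM=9
i=7 t=14 v=9: → [12,18); WM=12; [4,10) fires=13
i=8 t=14 v=1: → [12,18); WM=12
i=9 t=4 v=6: DROP (t<12-3); WM=12
i=10 t=21 v=7: → [20,26),[16,22); WM=19; [8,14) fires=18 [12,18) fires=10
i=11 t=15 v=9: DROP (t<19-3); WM=19
i=12 t=17 v=2: → [16,22),[12,18); WM=19
i=13 t=23 v=5: → [20,26); WM=21

10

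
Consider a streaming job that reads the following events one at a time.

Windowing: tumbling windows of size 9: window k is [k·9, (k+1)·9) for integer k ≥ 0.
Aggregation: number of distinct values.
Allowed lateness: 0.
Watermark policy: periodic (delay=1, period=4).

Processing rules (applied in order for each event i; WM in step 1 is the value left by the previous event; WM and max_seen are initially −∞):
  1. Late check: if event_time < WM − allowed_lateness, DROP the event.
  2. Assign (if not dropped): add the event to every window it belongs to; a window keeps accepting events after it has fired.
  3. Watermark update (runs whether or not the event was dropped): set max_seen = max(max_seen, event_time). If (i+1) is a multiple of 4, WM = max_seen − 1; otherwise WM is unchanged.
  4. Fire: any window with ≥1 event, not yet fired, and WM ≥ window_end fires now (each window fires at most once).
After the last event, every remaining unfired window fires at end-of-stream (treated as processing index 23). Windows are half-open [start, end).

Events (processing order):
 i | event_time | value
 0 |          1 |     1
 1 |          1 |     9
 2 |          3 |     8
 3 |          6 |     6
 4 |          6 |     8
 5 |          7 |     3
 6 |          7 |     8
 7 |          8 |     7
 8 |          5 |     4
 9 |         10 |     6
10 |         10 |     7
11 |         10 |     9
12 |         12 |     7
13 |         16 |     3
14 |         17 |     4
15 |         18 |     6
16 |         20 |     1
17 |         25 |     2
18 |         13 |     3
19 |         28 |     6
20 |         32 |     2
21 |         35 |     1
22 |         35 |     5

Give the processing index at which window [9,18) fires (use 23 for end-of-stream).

19

i=0 t=1 v=1: → [0,9); WM=−∞
i=1 t=1 v=9: → [0,9); WM=−∞
i=2 t=3 v=8: → [0,9); WM=−∞
i=3 t=6 v=6: → [0,9); WM=5
i=4 t=6 v=8: → [0,9); WM=5
i=5 t=7 v=3: → [0,9); WM=5
i=6 t=7 v=8: → [0,9); WM=5
i=7 t=8 v=7: → [0,9); WM=7
i=8 t=5 v=4: DROP (t<7-0); WM=7
i=9 t=10 v=6: → [9,18); WM=7
i=10 t=10 v=7: → [9,18); WM=7
i=11 t=10 v=9: → [9,18); WM=9; [0,9) fires=6
i=12 t=12 v=7: → [9,18); WM=9
i=13 t=16 v=3: → [9,18); WM=9
i=14 t=17 v=4: → [9,18); WM=9
i=15 t=18 v=6: → [18,27); WM=17
i=16 t=20 v=1: → [18,27); WM=17
i=17 t=25 v=2: → [18,27); WM=17
i=18 t=13 v=3: DROP (t<17-0); WM=17
i=19 t=28 v=6: → [27,36); WM=27; [9,18) fires=5 [18,27) fires=3
i=20 t=32 v=2: → [27,36); WM=27
i=21 t=35 v=1: → [27,36); WM=27
i=22 t=35 v=5: → [27,36); WM=27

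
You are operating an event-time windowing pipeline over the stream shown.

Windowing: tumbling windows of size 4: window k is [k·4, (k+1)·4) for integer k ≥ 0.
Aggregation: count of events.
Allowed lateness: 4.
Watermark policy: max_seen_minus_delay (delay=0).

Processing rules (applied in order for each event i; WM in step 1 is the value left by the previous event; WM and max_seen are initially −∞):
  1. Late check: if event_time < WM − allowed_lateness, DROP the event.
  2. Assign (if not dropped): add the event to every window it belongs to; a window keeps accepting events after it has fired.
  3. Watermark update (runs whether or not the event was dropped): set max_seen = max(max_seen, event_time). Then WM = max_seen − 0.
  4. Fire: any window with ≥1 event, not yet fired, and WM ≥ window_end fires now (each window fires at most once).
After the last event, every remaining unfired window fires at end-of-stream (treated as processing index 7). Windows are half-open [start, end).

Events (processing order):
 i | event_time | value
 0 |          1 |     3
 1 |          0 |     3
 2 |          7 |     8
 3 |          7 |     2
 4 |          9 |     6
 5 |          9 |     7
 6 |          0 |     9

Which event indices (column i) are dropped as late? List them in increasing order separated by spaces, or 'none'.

6

i=0 t=1 v=3: → [0,4); WM=1
i=1 t=0 v=3: → [0,4); WM=1
i=2 t=7 v=8: → [4,8); WM=7; [0,4) fires=2
i=3 t=7 v=2: → [4,8); WM=7
i=4 t=9 v=6: → [8,12); WM=9; [4,8) fires=2
i=5 t=9 v=7: → [8,12); WM=9
i=6 t=0 v=9: DROP (t<9-4); WM=9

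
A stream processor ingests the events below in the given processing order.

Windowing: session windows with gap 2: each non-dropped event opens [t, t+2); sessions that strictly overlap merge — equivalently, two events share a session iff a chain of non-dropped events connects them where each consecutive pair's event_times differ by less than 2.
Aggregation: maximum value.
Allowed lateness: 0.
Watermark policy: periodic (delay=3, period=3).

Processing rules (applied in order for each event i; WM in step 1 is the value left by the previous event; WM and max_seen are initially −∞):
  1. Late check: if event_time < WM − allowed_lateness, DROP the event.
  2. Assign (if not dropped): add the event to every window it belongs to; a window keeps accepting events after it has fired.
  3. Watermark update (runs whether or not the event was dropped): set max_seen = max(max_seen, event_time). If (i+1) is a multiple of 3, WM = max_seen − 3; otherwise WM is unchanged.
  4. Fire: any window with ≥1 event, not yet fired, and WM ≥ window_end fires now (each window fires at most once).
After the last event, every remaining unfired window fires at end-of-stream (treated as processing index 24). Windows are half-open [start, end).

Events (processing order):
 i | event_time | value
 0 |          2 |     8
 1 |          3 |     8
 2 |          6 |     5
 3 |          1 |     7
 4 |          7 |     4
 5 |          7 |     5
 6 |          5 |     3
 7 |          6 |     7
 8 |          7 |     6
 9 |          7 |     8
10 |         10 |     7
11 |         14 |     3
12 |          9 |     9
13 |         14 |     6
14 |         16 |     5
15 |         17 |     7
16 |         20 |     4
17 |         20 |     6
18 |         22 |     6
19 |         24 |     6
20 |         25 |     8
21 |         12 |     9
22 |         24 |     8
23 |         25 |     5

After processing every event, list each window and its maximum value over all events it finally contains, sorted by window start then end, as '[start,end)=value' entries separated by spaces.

[2,5)=8 [5,9)=8 [10,12)=7 [14,16)=6 [16,19)=7 [20,22)=6 [22,24)=6 [24,27)=8

i=0 t=2 v=8: → [2,4); WM=−∞
i=1 t=3 v=8: → [2,5); WM=−∞
i=2 t=6 v=5: → [6,8); WM=3
i=3 t=1 v=7: DROP (t<3-0); WM=3
i=4 t=7 v=4: → [6,9); WM=3
i=5 t=7 v=5: → [6,9); WM=4
i=6 t=5 v=3: → [5,9); WM=4
i=7 t=6 v=7: → [5,9); WM=4
i=8 t=7 v=6: → [5,9); WM=4
i=9 t=7 v=8: → [5,9); WM=4
i=10 t=10 v=7: → [10,12); WM=4
i=11 t=14 v=3: → [14,16); WM=11
i=12 t=9 v=9: DROP (t<11-0); WM=11
i=13 t=14 v=6: → [14,16); WM=11
i=14 t=16 v=5: → [16,18); WM=13
i=15 t=17 v=7: → [16,19); WM=13
i=16 t=20 v=4: → [20,22); WM=13
i=17 t=20 v=6: → [20,22); WM=17
i=18 t=22 v=6: → [22,24); WM=17
i=19 t=24 v=6: → [24,26); WM=17
i=20 t=25 v=8: → [24,27); WM=22
i=21 t=12 v=9: DROP (t<22-0); WM=22
i=22 t=24 v=8: → [24,27); WM=22
i=23 t=25 v=5: → [24,27); WM=22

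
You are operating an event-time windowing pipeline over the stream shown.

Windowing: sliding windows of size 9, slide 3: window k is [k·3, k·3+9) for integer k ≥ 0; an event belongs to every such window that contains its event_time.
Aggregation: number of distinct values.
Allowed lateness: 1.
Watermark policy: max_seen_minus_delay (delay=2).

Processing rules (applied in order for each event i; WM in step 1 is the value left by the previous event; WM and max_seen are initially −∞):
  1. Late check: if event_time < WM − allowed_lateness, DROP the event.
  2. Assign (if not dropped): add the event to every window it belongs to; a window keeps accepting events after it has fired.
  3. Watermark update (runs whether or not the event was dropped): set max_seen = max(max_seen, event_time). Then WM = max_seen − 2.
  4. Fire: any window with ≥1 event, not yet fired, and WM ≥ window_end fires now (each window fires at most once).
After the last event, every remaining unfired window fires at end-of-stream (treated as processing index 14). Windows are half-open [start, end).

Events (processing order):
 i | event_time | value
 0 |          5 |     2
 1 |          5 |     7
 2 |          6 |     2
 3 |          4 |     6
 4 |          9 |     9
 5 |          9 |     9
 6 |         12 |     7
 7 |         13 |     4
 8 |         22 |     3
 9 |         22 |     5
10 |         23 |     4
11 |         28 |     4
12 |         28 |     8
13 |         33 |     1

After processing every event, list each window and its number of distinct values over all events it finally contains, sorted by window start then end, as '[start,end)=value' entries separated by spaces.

[0,9)=3 [3,12)=4 [6,15)=4 [9,18)=3 [12,21)=2 [15,24)=3 [18,27)=3 [21,30)=4 [24,33)=2 [27,36)=3 [30,39)=1 [33,42)=1

i=0 t=5 v=2: → [3,12),[0,9); WM=3
i=1 t=5 v=7: → [3,12),[0,9); WM=3
i=2 t=6 v=2: → [6,15),[3,12),[0,9); WM=4
i=3 t=4 v=6: → [3,12),[0,9); WM=4
i=4 t=9 v=9: → [9,18),[6,15),[3,12); WM=7
i=5 t=9 v=9: → [9,18),[6,15),[3,12); WM=7
i=6 t=12 v=7: → [12,21),[9,18),[6,15); WM=10; [0,9) fires=3
i=7 t=13 v=4: → [12,21),[9,18),[6,15); WM=11
i=8 t=22 v=3: → [21,30),[18,27),[15,24); WM=20; [3,12) fires=4 [6,15) fires=4 [9,18) fires=3
i=9 t=22 v=5: → [21,30),[18,27),[15,24); WM=20
i=10 t=23 v=4: → [21,30),[18,27),[15,24); WM=21; [12,21) fires=2
i=11 t=28 v=4: → [27,36),[24,33),[21,30); WM=26; [15,24) fires=3
i=12 t=28 v=8: → [27,36),[24,33),[21,30); WM=26
i=13 t=33 v=1: → [33,42),[30,39),[27,36); WM=31; [18,27) fires=3 [21,30) fires=4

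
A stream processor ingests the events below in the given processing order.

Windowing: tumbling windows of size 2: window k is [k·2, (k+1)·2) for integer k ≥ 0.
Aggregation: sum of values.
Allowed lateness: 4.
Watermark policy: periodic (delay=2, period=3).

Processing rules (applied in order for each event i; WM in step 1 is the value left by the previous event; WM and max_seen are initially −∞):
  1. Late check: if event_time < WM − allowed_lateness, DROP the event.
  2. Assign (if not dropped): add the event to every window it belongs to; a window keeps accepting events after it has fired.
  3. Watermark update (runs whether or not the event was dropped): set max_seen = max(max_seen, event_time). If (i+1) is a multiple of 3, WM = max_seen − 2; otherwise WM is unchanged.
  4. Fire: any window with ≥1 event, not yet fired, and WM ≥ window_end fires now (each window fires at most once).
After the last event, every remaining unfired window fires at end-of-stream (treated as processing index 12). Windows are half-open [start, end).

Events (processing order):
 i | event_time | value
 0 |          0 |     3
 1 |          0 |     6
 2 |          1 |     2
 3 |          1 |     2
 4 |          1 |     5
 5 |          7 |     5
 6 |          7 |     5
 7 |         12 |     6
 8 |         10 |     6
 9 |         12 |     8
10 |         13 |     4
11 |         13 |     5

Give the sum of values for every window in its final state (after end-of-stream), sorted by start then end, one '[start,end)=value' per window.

i=0 t=0 v=3: → [0,2); WM=−∞
i=1 t=0 v=6: → [0,2); WM=−∞
i=2 t=1 v=2: → [0,2); WM=-1
i=3 t=1 v=2: → [0,2); WM=-1
i=4 t=1 v=5: → [0,2); WM=-1
i=5 t=7 v=5: → [6,8); WM=5; [0,2) fires=18
i=6 t=7 v=5: → [6,8); WM=5
i=7 t=12 v=6: → [12,14); WM=5
i=8 t=10 v=6: → [10,12); WM=10; [6,8) fires=10
i=9 t=12 v=8: → [12,14); WM=10
i=10 t=13 v=4: → [12,14); WM=10
i=11 t=13 v=5: → [12,14); WM=11

[0,2)=18 [6,8)=10 [10,12)=6 [12,14)=23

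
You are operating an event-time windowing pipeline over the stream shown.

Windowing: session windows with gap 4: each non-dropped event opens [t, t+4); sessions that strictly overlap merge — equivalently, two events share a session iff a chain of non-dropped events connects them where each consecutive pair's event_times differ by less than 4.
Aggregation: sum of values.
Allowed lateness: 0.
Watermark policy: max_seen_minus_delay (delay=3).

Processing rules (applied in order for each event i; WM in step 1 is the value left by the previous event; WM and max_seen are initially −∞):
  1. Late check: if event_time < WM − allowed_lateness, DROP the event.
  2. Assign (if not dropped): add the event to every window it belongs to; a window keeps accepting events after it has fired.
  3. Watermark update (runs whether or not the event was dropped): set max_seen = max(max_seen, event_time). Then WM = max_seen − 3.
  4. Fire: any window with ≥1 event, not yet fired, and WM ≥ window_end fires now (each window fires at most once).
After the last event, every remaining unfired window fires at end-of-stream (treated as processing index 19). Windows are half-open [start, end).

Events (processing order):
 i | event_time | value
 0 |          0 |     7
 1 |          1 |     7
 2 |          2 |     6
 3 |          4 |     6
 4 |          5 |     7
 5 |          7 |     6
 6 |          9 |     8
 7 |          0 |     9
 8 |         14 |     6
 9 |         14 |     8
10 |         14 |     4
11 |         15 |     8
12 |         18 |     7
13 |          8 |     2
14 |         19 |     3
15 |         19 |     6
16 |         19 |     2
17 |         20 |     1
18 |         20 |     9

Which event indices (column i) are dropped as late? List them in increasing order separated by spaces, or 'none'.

7 13

i=0 t=0 v=7: → [0,4); WM=-3
i=1 t=1 v=7: → [0,5); WM=-2
i=2 t=2 v=6: → [0,6); WM=-1
i=3 t=4 v=6: → [0,8); WM=1
i=4 t=5 v=7: → [0,9); WM=2
i=5 t=7 v=6: → [0,11); WM=4
i=6 t=9 v=8: → [0,13); WM=6
i=7 t=0 v=9: DROP (t<6-0); WM=6
i=8 t=14 v=6: → [14,18); WM=11
i=9 t=14 v=8: → [14,18); WM=11
i=10 t=14 v=4: → [14,18); WM=11
i=11 t=15 v=8: → [14,19); WM=12
i=12 t=18 v=7: → [14,22); WM=15
i=13 t=8 v=2: DROP (t<15-0); WM=15
i=14 t=19 v=3: → [14,23); WM=16
i=15 t=19 v=6: → [14,23); WM=16
i=16 t=19 v=2: → [14,23); WM=16
i=17 t=20 v=1: → [14,24); WM=17
i=18 t=20 v=9: → [14,24); WM=17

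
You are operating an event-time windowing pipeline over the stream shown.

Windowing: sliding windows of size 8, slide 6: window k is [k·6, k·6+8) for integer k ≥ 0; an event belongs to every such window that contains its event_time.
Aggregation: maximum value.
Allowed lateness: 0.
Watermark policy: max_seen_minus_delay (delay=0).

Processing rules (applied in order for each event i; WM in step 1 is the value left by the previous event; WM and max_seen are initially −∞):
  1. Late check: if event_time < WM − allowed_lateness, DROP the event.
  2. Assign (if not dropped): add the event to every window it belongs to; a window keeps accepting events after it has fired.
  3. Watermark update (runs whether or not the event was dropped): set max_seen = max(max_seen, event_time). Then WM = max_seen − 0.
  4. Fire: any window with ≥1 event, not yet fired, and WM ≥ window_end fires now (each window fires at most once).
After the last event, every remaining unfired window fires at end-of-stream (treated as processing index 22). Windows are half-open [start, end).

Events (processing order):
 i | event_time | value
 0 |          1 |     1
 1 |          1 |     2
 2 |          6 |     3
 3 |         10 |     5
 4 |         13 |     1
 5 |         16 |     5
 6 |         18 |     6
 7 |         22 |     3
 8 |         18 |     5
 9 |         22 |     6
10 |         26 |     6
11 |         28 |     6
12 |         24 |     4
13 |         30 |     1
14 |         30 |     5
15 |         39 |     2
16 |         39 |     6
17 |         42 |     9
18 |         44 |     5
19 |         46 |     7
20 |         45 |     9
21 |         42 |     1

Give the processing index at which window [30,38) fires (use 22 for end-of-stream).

i=0 t=1 v=1: → [0,8); WM=1
i=1 t=1 v=2: → [0,8); WM=1
i=2 t=6 v=3: → [6,14),[0,8); WM=6
i=3 t=10 v=5: → [6,14); WM=10; [0,8) fires=3
i=4 t=13 v=1: → [12,20),[6,14); WM=13
i=5 t=16 v=5: → [12,20); WM=16; [6,14) fires=5
i=6 t=18 v=6: → [18,26),[12,20); WM=18
i=7 t=22 v=3: → [18,26); WM=22; [12,20) fires=6
i=8 t=18 v=5: DROP (t<22-0); WM=22
i=9 t=22 v=6: → [18,26); WM=22
i=10 t=26 v=6: → [24,32); WM=26; [18,26) fires=6
i=11 t=28 v=6: → [24,32); WM=28
i=12 t=24 v=4: DROP (t<28-0); WM=28
i=13 t=30 v=1: → [30,38),[24,32); WM=30
i=14 t=30 v=5: → [30,38),[24,32); WM=30
i=15 t=39 v=2: → [36,44); WM=39; [24,32) fires=6 [30,38) fires=5
i=16 t=39 v=6: → [36,44); WM=39
i=17 t=42 v=9: → [42,50),[36,44); WM=42
i=18 t=44 v=5: → [42,50); WM=44; [36,44) fires=9
i=19 t=46 v=7: → [42,50); WM=46
i=20 t=45 v=9: DROP (t<46-0); WM=46
i=21 t=42 v=1: DROP (t<46-0); WM=46

15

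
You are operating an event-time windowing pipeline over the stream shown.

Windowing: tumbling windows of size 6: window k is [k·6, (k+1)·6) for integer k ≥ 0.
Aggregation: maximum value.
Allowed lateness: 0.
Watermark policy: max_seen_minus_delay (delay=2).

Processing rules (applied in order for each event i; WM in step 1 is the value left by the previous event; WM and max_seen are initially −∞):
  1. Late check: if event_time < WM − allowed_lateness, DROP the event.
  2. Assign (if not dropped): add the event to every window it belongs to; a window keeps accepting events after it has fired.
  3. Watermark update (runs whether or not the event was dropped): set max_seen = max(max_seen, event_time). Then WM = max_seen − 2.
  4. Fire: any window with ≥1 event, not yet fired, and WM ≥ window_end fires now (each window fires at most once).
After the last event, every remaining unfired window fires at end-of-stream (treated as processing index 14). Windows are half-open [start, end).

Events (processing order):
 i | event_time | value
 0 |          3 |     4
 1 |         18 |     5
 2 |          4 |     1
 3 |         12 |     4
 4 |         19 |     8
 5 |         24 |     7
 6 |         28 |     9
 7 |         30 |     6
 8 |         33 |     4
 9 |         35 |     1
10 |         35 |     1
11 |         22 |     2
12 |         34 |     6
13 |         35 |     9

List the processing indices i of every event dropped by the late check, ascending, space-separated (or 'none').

2 3 11

i=0 t=3 v=4: → [0,6); WM=1
i=1 t=18 v=5: → [18,24); WM=16; [0,6) fires=4
i=2 t=4 v=1: DROP (t<16-0); WM=16
i=3 t=12 v=4: DROP (t<16-0); WM=16
i=4 t=19 v=8: → [18,24); WM=17
i=5 t=24 v=7: → [24,30); WM=22
i=6 t=28 v=9: → [24,30); WM=26; [18,24) fires=8
i=7 t=30 v=6: → [30,36); WM=28
i=8 t=33 v=4: → [30,36); WM=31; [24,30) fires=9
i=9 t=35 v=1: → [30,36); WM=33
i=10 t=35 v=1: → [30,36); WM=33
i=11 t=22 v=2: DROP (t<33-0); WM=33
i=12 t=34 v=6: → [30,36); WM=33
i=13 t=35 v=9: → [30,36); WM=33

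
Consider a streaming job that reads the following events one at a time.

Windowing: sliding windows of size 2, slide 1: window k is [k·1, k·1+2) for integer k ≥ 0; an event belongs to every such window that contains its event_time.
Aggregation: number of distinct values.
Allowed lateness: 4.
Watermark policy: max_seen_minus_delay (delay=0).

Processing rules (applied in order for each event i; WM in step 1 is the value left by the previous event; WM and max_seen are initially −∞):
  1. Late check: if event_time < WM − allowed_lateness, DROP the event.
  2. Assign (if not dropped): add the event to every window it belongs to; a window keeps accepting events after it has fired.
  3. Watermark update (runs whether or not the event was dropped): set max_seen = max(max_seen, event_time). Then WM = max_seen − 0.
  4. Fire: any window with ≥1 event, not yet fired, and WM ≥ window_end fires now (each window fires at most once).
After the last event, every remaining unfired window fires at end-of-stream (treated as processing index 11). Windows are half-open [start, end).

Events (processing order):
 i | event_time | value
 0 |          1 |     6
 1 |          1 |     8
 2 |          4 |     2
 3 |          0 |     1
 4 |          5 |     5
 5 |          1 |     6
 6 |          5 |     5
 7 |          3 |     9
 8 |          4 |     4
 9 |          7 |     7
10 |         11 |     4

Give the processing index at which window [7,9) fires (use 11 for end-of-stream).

i=0 t=1 v=6: → [1,3),[0,2); WM=1
i=1 t=1 v=8: → [1,3),[0,2); WM=1
i=2 t=4 v=2: → [4,6),[3,5); WM=4; [0,2) fires=2 [1,3) fires=2
i=3 t=0 v=1: → [0,2); WM=4
i=4 t=5 v=5: → [5,7),[4,6); WM=5; [3,5) fires=1
i=5 t=1 v=6: → [1,3),[0,2); WM=5
i=6 t=5 v=5: → [5,7),[4,6); WM=5
i=7 t=3 v=9: → [3,5),[2,4); WM=5; [2,4) fires=1
i=8 t=4 v=4: → [4,6),[3,5); WM=5
i=9 t=7 v=7: → [7,9),[6,8); WM=7; [4,6) fires=3 [5,7) fires=1
i=10 t=11 v=4: → [11,13),[10,12); WM=11; [6,8) fires=1 [7,9) fires=1

10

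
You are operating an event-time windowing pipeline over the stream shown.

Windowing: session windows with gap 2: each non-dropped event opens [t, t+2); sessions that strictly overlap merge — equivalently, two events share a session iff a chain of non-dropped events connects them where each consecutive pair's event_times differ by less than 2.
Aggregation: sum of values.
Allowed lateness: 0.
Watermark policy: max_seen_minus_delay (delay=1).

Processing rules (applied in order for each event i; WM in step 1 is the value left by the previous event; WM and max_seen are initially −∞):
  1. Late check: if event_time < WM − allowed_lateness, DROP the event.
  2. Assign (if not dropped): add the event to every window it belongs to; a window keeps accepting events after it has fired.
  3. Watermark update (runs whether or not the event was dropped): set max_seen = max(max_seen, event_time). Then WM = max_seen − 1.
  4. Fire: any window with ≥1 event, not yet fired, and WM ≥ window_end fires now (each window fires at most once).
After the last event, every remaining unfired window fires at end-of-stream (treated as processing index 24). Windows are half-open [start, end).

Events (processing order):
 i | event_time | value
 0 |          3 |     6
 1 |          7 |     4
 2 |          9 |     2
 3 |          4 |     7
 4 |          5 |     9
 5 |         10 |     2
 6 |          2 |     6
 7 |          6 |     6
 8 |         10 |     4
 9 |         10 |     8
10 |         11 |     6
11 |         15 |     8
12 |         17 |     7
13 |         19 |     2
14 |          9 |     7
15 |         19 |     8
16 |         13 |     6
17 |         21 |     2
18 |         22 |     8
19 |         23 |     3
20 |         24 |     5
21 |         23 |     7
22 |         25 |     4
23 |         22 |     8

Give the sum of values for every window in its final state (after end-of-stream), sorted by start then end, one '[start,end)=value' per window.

[3,5)=6 [7,9)=4 [9,13)=22 [15,17)=8 [17,19)=7 [19,21)=10 [21,27)=29

i=0 t=3 v=6: → [3,5); WM=2
i=1 t=7 v=4: → [7,9); WM=6
i=2 t=9 v=2: → [9,11); WM=8
i=3 t=4 v=7: DROP (t<8-0); WM=8
i=4 t=5 v=9: DROP (t<8-0); WM=8
i=5 t=10 v=2: → [9,12); WM=9
i=6 t=2 v=6: DROP (t<9-0); WM=9
i=7 t=6 v=6: DROP (t<9-0); WM=9
i=8 t=10 v=4: → [9,12); WM=9
i=9 t=10 v=8: → [9,12); WM=9
i=10 t=11 v=6: → [9,13); WM=10
i=11 t=15 v=8: → [15,17); WM=14
i=12 t=17 v=7: → [17,19); WM=16
i=13 t=19 v=2: → [19,21); WM=18
i=14 t=9 v=7: DROP (t<18-0); WM=18
i=15 t=19 v=8: → [19,21); WM=18
i=16 t=13 v=6: DROP (t<18-0); WM=18
i=17 t=21 v=2: → [21,23); WM=20
i=18 t=22 v=8: → [21,24); WM=21
i=19 t=23 v=3: → [21,25); WM=22
i=20 t=24 v=5: → [21,26); WM=23
i=21 t=23 v=7: → [21,26); WM=23
i=22 t=25 v=4: → [21,27); WM=24
i=23 t=22 v=8: DROP (t<24-0); WM=24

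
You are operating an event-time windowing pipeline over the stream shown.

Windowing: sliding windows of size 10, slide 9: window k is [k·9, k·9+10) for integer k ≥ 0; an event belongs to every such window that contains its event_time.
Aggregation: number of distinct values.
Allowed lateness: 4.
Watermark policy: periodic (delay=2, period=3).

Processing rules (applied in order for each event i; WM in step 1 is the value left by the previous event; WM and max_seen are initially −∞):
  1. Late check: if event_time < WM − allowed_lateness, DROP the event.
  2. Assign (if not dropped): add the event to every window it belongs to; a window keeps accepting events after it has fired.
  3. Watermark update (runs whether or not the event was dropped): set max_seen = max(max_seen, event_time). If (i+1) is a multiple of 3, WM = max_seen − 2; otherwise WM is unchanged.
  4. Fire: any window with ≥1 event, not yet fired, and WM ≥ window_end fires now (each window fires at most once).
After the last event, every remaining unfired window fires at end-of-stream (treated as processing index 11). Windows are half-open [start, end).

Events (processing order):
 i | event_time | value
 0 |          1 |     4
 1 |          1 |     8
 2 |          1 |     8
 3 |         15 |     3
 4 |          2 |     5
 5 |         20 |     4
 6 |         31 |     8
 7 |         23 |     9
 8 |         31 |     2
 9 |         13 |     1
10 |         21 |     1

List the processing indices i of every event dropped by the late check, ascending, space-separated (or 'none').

9 10

i=0 t=1 v=4: → [0,10); WM=−∞
i=1 t=1 v=8: → [0,10); WM=−∞
i=2 t=1 v=8: → [0,10); WM=-1
i=3 t=15 v=3: → [9,19); WM=-1
i=4 t=2 v=5: → [0,10); WM=-1
i=5 t=20 v=4: → [18,28); WM=18; [0,10) fires=3
i=6 t=31 v=8: → [27,37); WM=18
i=7 t=23 v=9: → [18,28); WM=18
i=8 t=31 v=2: → [27,37); WM=29; [9,19) fires=1 [18,28) fires=2
i=9 t=13 v=1: DROP (t<29-4); WM=29
i=10 t=21 v=1: DROP (t<29-4); WM=29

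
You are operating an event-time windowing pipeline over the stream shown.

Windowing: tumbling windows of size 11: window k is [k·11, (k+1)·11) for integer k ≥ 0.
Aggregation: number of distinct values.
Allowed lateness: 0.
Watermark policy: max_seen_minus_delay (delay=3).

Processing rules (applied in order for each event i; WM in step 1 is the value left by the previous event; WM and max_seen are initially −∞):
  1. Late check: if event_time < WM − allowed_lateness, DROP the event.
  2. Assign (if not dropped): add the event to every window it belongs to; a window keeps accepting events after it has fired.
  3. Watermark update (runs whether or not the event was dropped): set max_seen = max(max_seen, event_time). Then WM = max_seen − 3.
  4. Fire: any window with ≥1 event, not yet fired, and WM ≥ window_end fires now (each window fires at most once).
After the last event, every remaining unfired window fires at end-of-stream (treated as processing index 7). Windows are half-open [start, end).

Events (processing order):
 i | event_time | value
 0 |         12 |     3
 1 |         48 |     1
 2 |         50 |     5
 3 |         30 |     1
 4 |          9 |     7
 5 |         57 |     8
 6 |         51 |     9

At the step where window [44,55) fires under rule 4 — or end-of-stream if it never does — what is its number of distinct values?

2

i=0 t=12 v=3: → [11,22); WM=9
i=1 t=48 v=1: → [44,55); WM=45; [11,22) fires=1
i=2 t=50 v=5: → [44,55); WM=47
i=3 t=30 v=1: DROP (t<47-0); WM=47
i=4 t=9 v=7: DROP (t<47-0); WM=47
i=5 t=57 v=8: → [55,66); WM=54
i=6 t=51 v=9: DROP (t<54-0); WM=54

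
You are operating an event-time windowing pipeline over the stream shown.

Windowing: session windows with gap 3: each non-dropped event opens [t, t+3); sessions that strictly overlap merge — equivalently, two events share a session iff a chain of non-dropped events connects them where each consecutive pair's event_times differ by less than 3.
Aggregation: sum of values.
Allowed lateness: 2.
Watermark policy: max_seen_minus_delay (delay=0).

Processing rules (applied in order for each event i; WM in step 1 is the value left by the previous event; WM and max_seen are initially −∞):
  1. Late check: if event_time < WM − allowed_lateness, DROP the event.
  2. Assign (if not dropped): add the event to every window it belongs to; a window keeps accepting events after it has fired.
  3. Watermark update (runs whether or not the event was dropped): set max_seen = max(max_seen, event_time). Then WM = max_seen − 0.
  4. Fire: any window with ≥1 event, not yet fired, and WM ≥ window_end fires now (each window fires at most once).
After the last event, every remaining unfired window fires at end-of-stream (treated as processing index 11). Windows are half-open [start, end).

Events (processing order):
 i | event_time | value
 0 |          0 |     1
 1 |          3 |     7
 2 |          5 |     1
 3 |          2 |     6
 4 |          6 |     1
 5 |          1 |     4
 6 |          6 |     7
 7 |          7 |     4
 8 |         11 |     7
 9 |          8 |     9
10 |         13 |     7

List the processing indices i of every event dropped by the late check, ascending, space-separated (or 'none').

i=0 t=0 v=1: → [0,3); WM=0
i=1 t=3 v=7: → [3,6); WM=3
i=2 t=5 v=1: → [3,8); WM=5
i=3 t=2 v=6: DROP (t<5-2); WM=5
i=4 t=6 v=1: → [3,9); WM=6
i=5 t=1 v=4: DROP (t<6-2); WM=6
i=6 t=6 v=7: → [3,9); WM=6
i=7 t=7 v=4: → [3,10); WM=7
i=8 t=11 v=7: → [11,14); WM=11
i=9 t=8 v=9: DROP (t<11-2); WM=11
i=10 t=13 v=7: → [11,16); WM=13

3 5 9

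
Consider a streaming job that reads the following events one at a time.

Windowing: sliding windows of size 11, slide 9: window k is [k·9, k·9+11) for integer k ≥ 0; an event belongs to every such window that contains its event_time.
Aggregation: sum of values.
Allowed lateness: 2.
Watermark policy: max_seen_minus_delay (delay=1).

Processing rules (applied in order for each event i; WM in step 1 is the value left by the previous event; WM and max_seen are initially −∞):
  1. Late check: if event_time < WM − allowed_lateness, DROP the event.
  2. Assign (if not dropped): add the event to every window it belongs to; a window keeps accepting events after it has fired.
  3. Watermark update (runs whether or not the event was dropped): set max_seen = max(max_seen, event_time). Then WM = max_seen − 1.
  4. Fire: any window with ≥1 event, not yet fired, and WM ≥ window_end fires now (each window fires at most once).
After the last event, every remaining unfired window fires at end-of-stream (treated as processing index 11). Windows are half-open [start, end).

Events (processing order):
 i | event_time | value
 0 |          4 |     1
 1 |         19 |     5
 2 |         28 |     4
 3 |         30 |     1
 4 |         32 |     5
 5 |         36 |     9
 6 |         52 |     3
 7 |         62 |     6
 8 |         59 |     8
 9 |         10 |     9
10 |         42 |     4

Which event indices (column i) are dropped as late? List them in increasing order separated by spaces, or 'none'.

i=0 t=4 v=1: → [0,11); WM=3
i=1 t=19 v=5: → [18,29),[9,20); WM=18; [0,11) fires=1
i=2 t=28 v=4: → [27,38),[18,29); WM=27; [9,20) fires=5
i=3 t=30 v=1: → [27,38); WM=29; [18,29) fires=9
i=4 t=32 v=5: → [27,38); WM=31
i=5 t=36 v=9: → [36,47),[27,38); WM=35
i=6 t=52 v=3: → [45,56); WM=51; [27,38) fires=19 [36,47) fires=9
i=7 t=62 v=6: → [54,65); WM=61; [45,56) fires=3
i=8 t=59 v=8: → [54,65); WM=61
i=9 t=10 v=9: DROP (t<61-2); WM=61
i=10 t=42 v=4: DROP (t<61-2); WM=61

9 10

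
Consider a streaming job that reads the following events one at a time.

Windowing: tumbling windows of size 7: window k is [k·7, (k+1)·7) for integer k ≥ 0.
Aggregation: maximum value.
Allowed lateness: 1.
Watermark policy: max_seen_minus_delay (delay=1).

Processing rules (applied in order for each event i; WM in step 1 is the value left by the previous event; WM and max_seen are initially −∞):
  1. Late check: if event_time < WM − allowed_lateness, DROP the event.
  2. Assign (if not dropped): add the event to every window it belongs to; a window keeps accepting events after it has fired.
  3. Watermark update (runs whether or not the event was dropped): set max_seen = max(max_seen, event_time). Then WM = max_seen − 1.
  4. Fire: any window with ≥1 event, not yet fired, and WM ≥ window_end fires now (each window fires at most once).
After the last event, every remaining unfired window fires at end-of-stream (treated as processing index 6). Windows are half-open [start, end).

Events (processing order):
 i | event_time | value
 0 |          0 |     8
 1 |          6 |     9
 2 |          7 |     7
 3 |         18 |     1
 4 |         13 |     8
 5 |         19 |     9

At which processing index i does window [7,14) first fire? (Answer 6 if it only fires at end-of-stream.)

3

i=0 t=0 v=8: → [0,7); WM=-1
i=1 t=6 v=9: → [0,7); WM=5
i=2 t=7 v=7: → [7,14); WM=6
i=3 t=18 v=1: → [14,21); WM=17; [0,7) fires=9 [7,14) fires=7
i=4 t=13 v=8: DROP (t<17-1); WM=17
i=5 t=19 v=9: → [14,21); WM=18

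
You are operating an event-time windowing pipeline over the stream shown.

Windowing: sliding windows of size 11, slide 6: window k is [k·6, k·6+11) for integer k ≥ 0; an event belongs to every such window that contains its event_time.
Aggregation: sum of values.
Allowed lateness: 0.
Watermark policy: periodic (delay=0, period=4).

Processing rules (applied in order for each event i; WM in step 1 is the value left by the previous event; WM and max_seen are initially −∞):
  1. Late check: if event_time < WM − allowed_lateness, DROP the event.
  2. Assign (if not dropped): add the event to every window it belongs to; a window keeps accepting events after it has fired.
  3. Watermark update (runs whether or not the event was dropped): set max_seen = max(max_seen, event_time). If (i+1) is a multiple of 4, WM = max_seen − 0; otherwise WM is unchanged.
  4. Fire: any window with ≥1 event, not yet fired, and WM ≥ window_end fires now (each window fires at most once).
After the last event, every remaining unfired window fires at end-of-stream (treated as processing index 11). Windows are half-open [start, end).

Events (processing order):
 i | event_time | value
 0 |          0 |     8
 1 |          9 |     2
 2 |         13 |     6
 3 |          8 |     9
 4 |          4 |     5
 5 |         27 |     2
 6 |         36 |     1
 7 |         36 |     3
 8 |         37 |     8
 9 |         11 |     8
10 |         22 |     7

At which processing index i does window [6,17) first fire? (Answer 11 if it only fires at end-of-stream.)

7

i=0 t=0 v=8: → [0,11); WM=−∞
i=1 t=9 v=2: → [6,17),[0,11); WM=−∞
i=2 t=13 v=6: → [12,23),[6,17); WM=−∞
i=3 t=8 v=9: → [6,17),[0,11); WM=13; [0,11) fires=19
i=4 t=4 v=5: DROP (t<13-0); WM=13
i=5 t=27 v=2: → [24,35),[18,29); WM=13
i=6 t=36 v=1: → [36,47),[30,41); WM=13
i=7 t=36 v=3: → [36,47),[30,41); WM=36; [6,17) fires=17 [12,23) fires=6 [18,29) fires=2 [24,35) fires=2
i=8 t=37 v=8: → [36,47),[30,41); WM=36
i=9 t=11 v=8: DROP (t<36-0); WM=36
i=10 t=22 v=7: DROP (t<36-0); WM=36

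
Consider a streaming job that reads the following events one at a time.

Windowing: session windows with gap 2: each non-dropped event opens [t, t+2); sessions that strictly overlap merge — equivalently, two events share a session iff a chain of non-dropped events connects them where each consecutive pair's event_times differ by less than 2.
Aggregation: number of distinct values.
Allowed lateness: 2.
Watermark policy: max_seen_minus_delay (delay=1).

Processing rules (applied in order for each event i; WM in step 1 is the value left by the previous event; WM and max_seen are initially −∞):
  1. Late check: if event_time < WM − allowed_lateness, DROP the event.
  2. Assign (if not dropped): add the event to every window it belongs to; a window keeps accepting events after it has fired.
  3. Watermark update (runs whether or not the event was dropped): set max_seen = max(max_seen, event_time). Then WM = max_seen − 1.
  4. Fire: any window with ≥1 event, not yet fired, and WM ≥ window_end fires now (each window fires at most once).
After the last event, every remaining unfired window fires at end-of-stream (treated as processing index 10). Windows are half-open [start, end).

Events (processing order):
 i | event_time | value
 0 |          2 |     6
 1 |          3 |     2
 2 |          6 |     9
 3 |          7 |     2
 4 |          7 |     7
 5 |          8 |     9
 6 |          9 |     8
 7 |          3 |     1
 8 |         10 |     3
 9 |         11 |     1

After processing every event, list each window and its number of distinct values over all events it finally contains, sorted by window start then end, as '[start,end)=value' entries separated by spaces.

[2,5)=2 [6,13)=6

i=0 t=2 v=6: → [2,4); WM=1
i=1 t=3 v=2: → [2,5); WM=2
i=2 t=6 v=9: → [6,8); WM=5
i=3 t=7 v=2: → [6,9); WM=6
i=4 t=7 v=7: → [6,9); WM=6
i=5 t=8 v=9: → [6,10); WM=7
i=6 t=9 v=8: → [6,11); WM=8
i=7 t=3 v=1: DROP (t<8-2); WM=8
i=8 t=10 v=3: → [6,12); WM=9
i=9 t=11 v=1: → [6,13); WM=10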